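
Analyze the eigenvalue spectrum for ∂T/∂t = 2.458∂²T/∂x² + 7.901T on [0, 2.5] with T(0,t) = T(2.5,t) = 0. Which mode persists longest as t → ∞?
Eigenvalues: λₙ = 2.458n²π²/2.5² - 7.901.
First three modes:
  n=1: λ₁ = 2.458π²/2.5² - 7.901 ≈ -4.019
  n=2: λ₂ = 9.832π²/2.5² - 7.901 ≈ 7.625
  n=3: λ₃ = 22.122π²/2.5² - 7.901 ≈ 27.033
Since 2.458π²/2.5² ≈ 3.882 < 7.901, λ₁ < 0.
The n=1 mode grows fastest (−λₙ is largest for n=1) → dominates.
Asymptotic: T ~ c₁ sin(πx/2.5) e^{4.019t} (exponential growth at rate −λ₁ ≈ 4.019).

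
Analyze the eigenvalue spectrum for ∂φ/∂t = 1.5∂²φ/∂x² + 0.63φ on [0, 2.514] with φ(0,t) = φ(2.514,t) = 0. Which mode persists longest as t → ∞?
Eigenvalues: λₙ = 1.5n²π²/2.514² - 0.63.
First three modes:
  n=1: λ₁ = 1.5π²/2.514² - 0.63 ≈ 1.712
  n=2: λ₂ = 6π²/2.514² - 0.63 ≈ 8.74
  n=3: λ₃ = 13.5π²/2.514² - 0.63 ≈ 20.452
Since 1.5π²/2.514² ≈ 2.342 > 0.63, all λₙ > 0.
The n=1 mode decays slowest → dominates as t → ∞.
Asymptotic: φ ~ c₁ sin(πx/2.514) e^{-λ₁t} with decay rate λ₁ ≈ 1.712.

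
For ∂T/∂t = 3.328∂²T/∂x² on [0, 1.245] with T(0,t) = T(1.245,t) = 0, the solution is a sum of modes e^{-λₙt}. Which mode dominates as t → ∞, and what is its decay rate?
Eigenvalues: λₙ = 3.328n²π²/1.245².
First three modes:
  n=1: λ₁ = 3.328π²/1.245² ≈ 21.191
  n=2: λ₂ = 13.312π²/1.245² ≈ 84.763 (4× faster decay)
  n=3: λ₃ = 29.952π²/1.245² ≈ 190.716 (9× faster decay)
As t → ∞, higher modes decay exponentially faster. The n=1 mode dominates: T ~ c₁ sin(πx/1.245) e^{-λ₁t}.
Decay rate: λ₁ = 3.328π²/1.245² ≈ 21.191.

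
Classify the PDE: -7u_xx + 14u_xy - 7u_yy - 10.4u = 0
A = -7, B = 14, C = -7. Discriminant B² - 4AC = 0. Since 0 = 0, parabolic.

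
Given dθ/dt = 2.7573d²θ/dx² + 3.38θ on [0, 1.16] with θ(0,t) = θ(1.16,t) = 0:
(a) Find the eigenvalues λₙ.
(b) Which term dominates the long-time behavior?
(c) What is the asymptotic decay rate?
Eigenvalues: λₙ = 2.7573n²π²/1.16² - 3.38.
First three modes:
  n=1: λ₁ = 2.7573π²/1.16² - 3.38 ≈ 16.844
  n=2: λ₂ = 11.0292π²/1.16² - 3.38 ≈ 77.516
  n=3: λ₃ = 24.8157π²/1.16² - 3.38 ≈ 178.636
Since 2.7573π²/1.16² ≈ 20.224 > 3.38, all λₙ > 0.
The n=1 mode decays slowest → dominates as t → ∞.
Asymptotic: θ ~ c₁ sin(πx/1.16) e^{-λ₁t} with decay rate λ₁ ≈ 16.844.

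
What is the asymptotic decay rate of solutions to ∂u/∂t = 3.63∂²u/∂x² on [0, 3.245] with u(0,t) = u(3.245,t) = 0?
Eigenvalues: λₙ = 3.63n²π²/3.245².
First three modes:
  n=1: λ₁ = 3.63π²/3.245² ≈ 3.402
  n=2: λ₂ = 14.52π²/3.245² ≈ 13.609 (4× faster decay)
  n=3: λ₃ = 32.67π²/3.245² ≈ 30.621 (9× faster decay)
As t → ∞, higher modes decay exponentially faster. The n=1 mode dominates: u ~ c₁ sin(πx/3.245) e^{-λ₁t}.
Decay rate: λ₁ = 3.63π²/3.245² ≈ 3.402.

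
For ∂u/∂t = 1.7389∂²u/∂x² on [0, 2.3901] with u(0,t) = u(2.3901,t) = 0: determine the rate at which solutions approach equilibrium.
Eigenvalues: λₙ = 1.7389n²π²/2.3901².
First three modes:
  n=1: λ₁ = 1.7389π²/2.3901² ≈ 3.004
  n=2: λ₂ = 6.9556π²/2.3901² ≈ 12.017 (4× faster decay)
  n=3: λ₃ = 15.6501π²/2.3901² ≈ 27.039 (9× faster decay)
As t → ∞, higher modes decay exponentially faster. The n=1 mode dominates: u ~ c₁ sin(πx/2.3901) e^{-λ₁t}.
Decay rate: λ₁ = 1.7389π²/2.3901² ≈ 3.004.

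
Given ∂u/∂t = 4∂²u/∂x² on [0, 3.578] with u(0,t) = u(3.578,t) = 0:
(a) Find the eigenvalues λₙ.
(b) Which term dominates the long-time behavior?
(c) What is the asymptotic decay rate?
Eigenvalues: λₙ = 4n²π²/3.578².
First three modes:
  n=1: λ₁ = 4π²/3.578² ≈ 3.084
  n=2: λ₂ = 16π²/3.578² ≈ 12.335 (4× faster decay)
  n=3: λ₃ = 36π²/3.578² ≈ 27.754 (9× faster decay)
As t → ∞, higher modes decay exponentially faster. The n=1 mode dominates: u ~ c₁ sin(πx/3.578) e^{-λ₁t}.
Decay rate: λ₁ = 4π²/3.578² ≈ 3.084.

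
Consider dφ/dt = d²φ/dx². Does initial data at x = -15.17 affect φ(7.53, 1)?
Yes, for any finite x. The heat equation has infinite propagation speed, so all initial data affects all points at any t > 0.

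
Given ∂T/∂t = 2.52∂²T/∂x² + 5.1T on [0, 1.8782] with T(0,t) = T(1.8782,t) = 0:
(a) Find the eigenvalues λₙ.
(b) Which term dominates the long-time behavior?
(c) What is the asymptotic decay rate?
Eigenvalues: λₙ = 2.52n²π²/1.8782² - 5.1.
First three modes:
  n=1: λ₁ = 2.52π²/1.8782² - 5.1 ≈ 1.95
  n=2: λ₂ = 10.08π²/1.8782² - 5.1 ≈ 23.102
  n=3: λ₃ = 22.68π²/1.8782² - 5.1 ≈ 58.354
Since 2.52π²/1.8782² ≈ 7.05 > 5.1, all λₙ > 0.
The n=1 mode decays slowest → dominates as t → ∞.
Asymptotic: T ~ c₁ sin(πx/1.8782) e^{-λ₁t} with decay rate λ₁ ≈ 1.95.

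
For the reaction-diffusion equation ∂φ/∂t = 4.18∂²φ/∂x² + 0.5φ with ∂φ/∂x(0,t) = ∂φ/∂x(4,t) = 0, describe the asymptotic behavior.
φ grows unboundedly. With Neumann BCs the constant mode has diffusion eigenvalue 0, so any r > 0 makes it grow like e^(0.5t); solution grows exponentially.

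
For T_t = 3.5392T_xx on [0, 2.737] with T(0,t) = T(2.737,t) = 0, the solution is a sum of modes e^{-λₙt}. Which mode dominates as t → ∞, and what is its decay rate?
Eigenvalues: λₙ = 3.5392n²π²/2.737².
First three modes:
  n=1: λ₁ = 3.5392π²/2.737² ≈ 4.663
  n=2: λ₂ = 14.1568π²/2.737² ≈ 18.652 (4× faster decay)
  n=3: λ₃ = 31.8528π²/2.737² ≈ 41.966 (9× faster decay)
As t → ∞, higher modes decay exponentially faster. The n=1 mode dominates: T ~ c₁ sin(πx/2.737) e^{-λ₁t}.
Decay rate: λ₁ = 3.5392π²/2.737² ≈ 4.663.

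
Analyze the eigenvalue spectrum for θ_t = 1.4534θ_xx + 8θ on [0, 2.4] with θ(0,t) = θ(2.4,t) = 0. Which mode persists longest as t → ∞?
Eigenvalues: λₙ = 1.4534n²π²/2.4² - 8.
First three modes:
  n=1: λ₁ = 1.4534π²/2.4² - 8 ≈ -5.51
  n=2: λ₂ = 5.8136π²/2.4² - 8 ≈ 1.961
  n=3: λ₃ = 13.0806π²/2.4² - 8 ≈ 14.413
Since 1.4534π²/2.4² ≈ 2.49 < 8, λ₁ < 0.
The n=1 mode grows fastest (−λₙ is largest for n=1) → dominates.
Asymptotic: θ ~ c₁ sin(πx/2.4) e^{5.51t} (exponential growth at rate −λ₁ ≈ 5.51).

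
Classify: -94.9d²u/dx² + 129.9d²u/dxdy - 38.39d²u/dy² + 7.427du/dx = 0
Hyperbolic (discriminant = 2301.166).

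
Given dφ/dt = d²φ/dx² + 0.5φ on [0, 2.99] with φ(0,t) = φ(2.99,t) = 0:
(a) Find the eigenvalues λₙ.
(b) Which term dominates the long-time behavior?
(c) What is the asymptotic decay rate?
Eigenvalues: λₙ = n²π²/2.99² - 0.5.
First three modes:
  n=1: λ₁ = π²/2.99² - 0.5 ≈ 0.604
  n=2: λ₂ = 4π²/2.99² - 0.5 ≈ 3.916
  n=3: λ₃ = 9π²/2.99² - 0.5 ≈ 9.436
Since π²/2.99² ≈ 1.104 > 0.5, all λₙ > 0.
The n=1 mode decays slowest → dominates as t → ∞.
Asymptotic: φ ~ c₁ sin(πx/2.99) e^{-λ₁t} with decay rate λ₁ ≈ 0.604.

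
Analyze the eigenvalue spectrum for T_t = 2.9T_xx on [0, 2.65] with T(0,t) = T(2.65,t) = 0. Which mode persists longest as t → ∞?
Eigenvalues: λₙ = 2.9n²π²/2.65².
First three modes:
  n=1: λ₁ = 2.9π²/2.65² ≈ 4.076
  n=2: λ₂ = 11.6π²/2.65² ≈ 16.303 (4× faster decay)
  n=3: λ₃ = 26.1π²/2.65² ≈ 36.682 (9× faster decay)
As t → ∞, higher modes decay exponentially faster. The n=1 mode dominates: T ~ c₁ sin(πx/2.65) e^{-λ₁t}.
Decay rate: λ₁ = 2.9π²/2.65² ≈ 4.076.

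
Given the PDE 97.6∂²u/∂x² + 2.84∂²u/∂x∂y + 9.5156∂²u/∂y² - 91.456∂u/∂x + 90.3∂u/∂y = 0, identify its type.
The second-order coefficients are A = 97.6, B = 2.84, C = 9.5156. Since B² - 4AC = -3706.82464 < 0, this is an elliptic PDE.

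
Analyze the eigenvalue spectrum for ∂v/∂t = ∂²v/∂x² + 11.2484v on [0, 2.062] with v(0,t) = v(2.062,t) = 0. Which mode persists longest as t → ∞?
Eigenvalues: λₙ = n²π²/2.062² - 11.2484.
First three modes:
  n=1: λ₁ = π²/2.062² - 11.2484 ≈ -8.927
  n=2: λ₂ = 4π²/2.062² - 11.2484 ≈ -1.963
  n=3: λ₃ = 9π²/2.062² - 11.2484 ≈ 9.643
Since π²/2.062² ≈ 2.321 < 11.2484, λ₁ < 0.
The n=1 mode grows fastest (−λₙ is largest for n=1) → dominates.
Asymptotic: v ~ c₁ sin(πx/2.062) e^{8.927t} (exponential growth at rate −λ₁ ≈ 8.927).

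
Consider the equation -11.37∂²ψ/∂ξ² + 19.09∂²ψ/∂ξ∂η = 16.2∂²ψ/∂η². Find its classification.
Rewriting in standard form: -11.37∂²ψ/∂ξ² + 19.09∂²ψ/∂ξ∂η - 16.2∂²ψ/∂η² = 0. Elliptic. (A = -11.37, B = 19.09, C = -16.2 gives B² - 4AC = -372.3479.)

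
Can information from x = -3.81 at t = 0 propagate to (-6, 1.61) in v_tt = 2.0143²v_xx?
Yes. The domain of dependence is [-9.243023, -2.756977], and -3.81 ∈ [-9.243023, -2.756977].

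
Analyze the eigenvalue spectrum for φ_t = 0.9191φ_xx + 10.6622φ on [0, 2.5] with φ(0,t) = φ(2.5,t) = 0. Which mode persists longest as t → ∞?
Eigenvalues: λₙ = 0.9191n²π²/2.5² - 10.6622.
First three modes:
  n=1: λ₁ = 0.9191π²/2.5² - 10.6622 ≈ -9.211
  n=2: λ₂ = 3.6764π²/2.5² - 10.6622 ≈ -4.857
  n=3: λ₃ = 8.2719π²/2.5² - 10.6622 ≈ 2.4
Since 0.9191π²/2.5² ≈ 1.451 < 10.6622, λ₁ < 0.
The n=1 mode grows fastest (−λₙ is largest for n=1) → dominates.
Asymptotic: φ ~ c₁ sin(πx/2.5) e^{9.211t} (exponential growth at rate −λ₁ ≈ 9.211).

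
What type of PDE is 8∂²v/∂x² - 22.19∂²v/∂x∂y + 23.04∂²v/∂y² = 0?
With A = 8, B = -22.19, C = 23.04, the discriminant is -244.8839. This is an elliptic PDE.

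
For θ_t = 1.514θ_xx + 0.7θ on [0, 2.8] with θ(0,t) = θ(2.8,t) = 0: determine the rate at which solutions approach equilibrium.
Eigenvalues: λₙ = 1.514n²π²/2.8² - 0.7.
First three modes:
  n=1: λ₁ = 1.514π²/2.8² - 0.7 ≈ 1.206
  n=2: λ₂ = 6.056π²/2.8² - 0.7 ≈ 6.924
  n=3: λ₃ = 13.626π²/2.8² - 0.7 ≈ 16.453
Since 1.514π²/2.8² ≈ 1.906 > 0.7, all λₙ > 0.
The n=1 mode decays slowest → dominates as t → ∞.
Asymptotic: θ ~ c₁ sin(πx/2.8) e^{-λ₁t} with decay rate λ₁ ≈ 1.206.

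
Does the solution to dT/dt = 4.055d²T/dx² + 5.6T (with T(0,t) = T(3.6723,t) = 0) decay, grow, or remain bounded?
T grows unboundedly. Reaction dominates diffusion (r=5.6 > κπ²/L²≈2.97); solution grows exponentially.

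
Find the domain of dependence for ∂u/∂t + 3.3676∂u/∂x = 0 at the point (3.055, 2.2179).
A single point: x = -4.41400004. The characteristic through (3.055, 2.2179) is x - 3.3676t = const, so x = 3.055 - 3.3676·2.2179 = -4.41400004.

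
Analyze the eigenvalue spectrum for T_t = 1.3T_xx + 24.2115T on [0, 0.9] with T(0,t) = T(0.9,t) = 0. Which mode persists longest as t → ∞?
Eigenvalues: λₙ = 1.3n²π²/0.9² - 24.2115.
First three modes:
  n=1: λ₁ = 1.3π²/0.9² - 24.2115 ≈ -8.371
  n=2: λ₂ = 5.2π²/0.9² - 24.2115 ≈ 39.149
  n=3: λ₃ = 11.7π²/0.9² - 24.2115 ≈ 118.349
Since 1.3π²/0.9² ≈ 15.84 < 24.2115, λ₁ < 0.
The n=1 mode grows fastest (−λₙ is largest for n=1) → dominates.
Asymptotic: T ~ c₁ sin(πx/0.9) e^{8.371t} (exponential growth at rate −λ₁ ≈ 8.371).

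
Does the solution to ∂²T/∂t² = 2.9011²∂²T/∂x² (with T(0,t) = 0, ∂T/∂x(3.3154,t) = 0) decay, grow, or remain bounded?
T oscillates (no decay). Energy is conserved; the solution oscillates indefinitely as standing waves.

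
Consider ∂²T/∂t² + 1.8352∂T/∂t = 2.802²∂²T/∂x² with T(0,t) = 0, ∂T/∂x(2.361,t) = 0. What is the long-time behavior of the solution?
As t → ∞, T → 0. Damping (γ=1.8352) dissipates energy; oscillations decay exponentially.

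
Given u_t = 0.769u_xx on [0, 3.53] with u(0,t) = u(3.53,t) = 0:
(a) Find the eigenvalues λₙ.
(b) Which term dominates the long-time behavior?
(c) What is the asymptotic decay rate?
Eigenvalues: λₙ = 0.769n²π²/3.53².
First three modes:
  n=1: λ₁ = 0.769π²/3.53² ≈ 0.609
  n=2: λ₂ = 3.076π²/3.53² ≈ 2.436 (4× faster decay)
  n=3: λ₃ = 6.921π²/3.53² ≈ 5.482 (9× faster decay)
As t → ∞, higher modes decay exponentially faster. The n=1 mode dominates: u ~ c₁ sin(πx/3.53) e^{-λ₁t}.
Decay rate: λ₁ = 0.769π²/3.53² ≈ 0.609.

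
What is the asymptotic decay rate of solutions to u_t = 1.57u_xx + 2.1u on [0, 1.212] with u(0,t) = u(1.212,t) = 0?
Eigenvalues: λₙ = 1.57n²π²/1.212² - 2.1.
First three modes:
  n=1: λ₁ = 1.57π²/1.212² - 2.1 ≈ 8.449
  n=2: λ₂ = 6.28π²/1.212² - 2.1 ≈ 40.094
  n=3: λ₃ = 14.13π²/1.212² - 2.1 ≈ 92.837
Since 1.57π²/1.212² ≈ 10.549 > 2.1, all λₙ > 0.
The n=1 mode decays slowest → dominates as t → ∞.
Asymptotic: u ~ c₁ sin(πx/1.212) e^{-λ₁t} with decay rate λ₁ ≈ 8.449.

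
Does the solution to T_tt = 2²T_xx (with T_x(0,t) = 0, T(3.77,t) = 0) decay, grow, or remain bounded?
T oscillates (no decay). Energy is conserved; the solution oscillates indefinitely as standing waves.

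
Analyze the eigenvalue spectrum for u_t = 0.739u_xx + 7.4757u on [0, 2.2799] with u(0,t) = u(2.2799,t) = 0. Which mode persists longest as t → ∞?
Eigenvalues: λₙ = 0.739n²π²/2.2799² - 7.4757.
First three modes:
  n=1: λ₁ = 0.739π²/2.2799² - 7.4757 ≈ -6.073
  n=2: λ₂ = 2.956π²/2.2799² - 7.4757 ≈ -1.863
  n=3: λ₃ = 6.651π²/2.2799² - 7.4757 ≈ 5.153
Since 0.739π²/2.2799² ≈ 1.403 < 7.4757, λ₁ < 0.
The n=1 mode grows fastest (−λₙ is largest for n=1) → dominates.
Asymptotic: u ~ c₁ sin(πx/2.2799) e^{6.073t} (exponential growth at rate −λ₁ ≈ 6.073).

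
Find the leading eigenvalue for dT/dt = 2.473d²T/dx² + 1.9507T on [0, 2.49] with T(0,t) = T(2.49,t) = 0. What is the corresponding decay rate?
Eigenvalues: λₙ = 2.473n²π²/2.49² - 1.9507.
First three modes:
  n=1: λ₁ = 2.473π²/2.49² - 1.9507 ≈ 1.986
  n=2: λ₂ = 9.892π²/2.49² - 1.9507 ≈ 13.796
  n=3: λ₃ = 22.257π²/2.49² - 1.9507 ≈ 33.479
Since 2.473π²/2.49² ≈ 3.937 > 1.9507, all λₙ > 0.
The n=1 mode decays slowest → dominates as t → ∞.
Asymptotic: T ~ c₁ sin(πx/2.49) e^{-λ₁t} with decay rate λ₁ ≈ 1.986.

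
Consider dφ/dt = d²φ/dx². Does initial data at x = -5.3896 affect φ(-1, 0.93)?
Yes, for any finite x. The heat equation has infinite propagation speed, so all initial data affects all points at any t > 0.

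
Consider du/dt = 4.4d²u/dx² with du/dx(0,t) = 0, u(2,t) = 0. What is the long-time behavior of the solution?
As t → ∞, u → 0. Heat escapes through the Dirichlet boundary.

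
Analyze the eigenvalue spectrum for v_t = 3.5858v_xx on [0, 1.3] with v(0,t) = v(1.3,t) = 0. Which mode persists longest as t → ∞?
Eigenvalues: λₙ = 3.5858n²π²/1.3².
First three modes:
  n=1: λ₁ = 3.5858π²/1.3² ≈ 20.941
  n=2: λ₂ = 14.3432π²/1.3² ≈ 83.764 (4× faster decay)
  n=3: λ₃ = 32.2722π²/1.3² ≈ 188.47 (9× faster decay)
As t → ∞, higher modes decay exponentially faster. The n=1 mode dominates: v ~ c₁ sin(πx/1.3) e^{-λ₁t}.
Decay rate: λ₁ = 3.5858π²/1.3² ≈ 20.941.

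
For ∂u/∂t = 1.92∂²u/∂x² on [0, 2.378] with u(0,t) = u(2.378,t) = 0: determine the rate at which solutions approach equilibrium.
Eigenvalues: λₙ = 1.92n²π²/2.378².
First three modes:
  n=1: λ₁ = 1.92π²/2.378² ≈ 3.351
  n=2: λ₂ = 7.68π²/2.378² ≈ 13.404 (4× faster decay)
  n=3: λ₃ = 17.28π²/2.378² ≈ 30.159 (9× faster decay)
As t → ∞, higher modes decay exponentially faster. The n=1 mode dominates: u ~ c₁ sin(πx/2.378) e^{-λ₁t}.
Decay rate: λ₁ = 1.92π²/2.378² ≈ 3.351.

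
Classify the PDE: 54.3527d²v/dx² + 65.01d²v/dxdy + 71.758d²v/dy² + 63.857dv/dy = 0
A = 54.3527, B = 65.01, C = 71.758. Discriminant B² - 4AC = -11374.6640864. Since -11374.6640864 < 0, elliptic.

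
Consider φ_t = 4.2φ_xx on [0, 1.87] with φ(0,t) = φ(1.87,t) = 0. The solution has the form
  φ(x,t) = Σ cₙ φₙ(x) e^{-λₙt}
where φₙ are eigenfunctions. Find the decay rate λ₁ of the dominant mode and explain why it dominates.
Eigenvalues: λₙ = 4.2n²π²/1.87².
First three modes:
  n=1: λ₁ = 4.2π²/1.87² ≈ 11.854
  n=2: λ₂ = 16.8π²/1.87² ≈ 47.416 (4× faster decay)
  n=3: λ₃ = 37.8π²/1.87² ≈ 106.686 (9× faster decay)
As t → ∞, higher modes decay exponentially faster. The n=1 mode dominates: φ ~ c₁ sin(πx/1.87) e^{-λ₁t}.
Decay rate: λ₁ = 4.2π²/1.87² ≈ 11.854.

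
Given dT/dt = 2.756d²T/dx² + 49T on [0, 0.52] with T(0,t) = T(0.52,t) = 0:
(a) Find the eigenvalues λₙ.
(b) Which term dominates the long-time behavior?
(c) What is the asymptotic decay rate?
Eigenvalues: λₙ = 2.756n²π²/0.52² - 49.
First three modes:
  n=1: λ₁ = 2.756π²/0.52² - 49 ≈ 51.594
  n=2: λ₂ = 11.024π²/0.52² - 49 ≈ 353.376
  n=3: λ₃ = 24.804π²/0.52² - 49 ≈ 856.346
Since 2.756π²/0.52² ≈ 100.594 > 49, all λₙ > 0.
The n=1 mode decays slowest → dominates as t → ∞.
Asymptotic: T ~ c₁ sin(πx/0.52) e^{-λ₁t} with decay rate λ₁ ≈ 51.594.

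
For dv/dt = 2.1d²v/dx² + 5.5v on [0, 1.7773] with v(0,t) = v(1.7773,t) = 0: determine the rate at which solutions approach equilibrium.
Eigenvalues: λₙ = 2.1n²π²/1.7773² - 5.5.
First three modes:
  n=1: λ₁ = 2.1π²/1.7773² - 5.5 ≈ 1.061
  n=2: λ₂ = 8.4π²/1.7773² - 5.5 ≈ 20.746
  n=3: λ₃ = 18.9π²/1.7773² - 5.5 ≈ 53.553
Since 2.1π²/1.7773² ≈ 6.561 > 5.5, all λₙ > 0.
The n=1 mode decays slowest → dominates as t → ∞.
Asymptotic: v ~ c₁ sin(πx/1.7773) e^{-λ₁t} with decay rate λ₁ ≈ 1.061.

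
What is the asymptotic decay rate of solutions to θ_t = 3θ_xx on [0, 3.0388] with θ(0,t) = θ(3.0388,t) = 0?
Eigenvalues: λₙ = 3n²π²/3.0388².
First three modes:
  n=1: λ₁ = 3π²/3.0388² ≈ 3.206
  n=2: λ₂ = 12π²/3.0388² ≈ 12.826 (4× faster decay)
  n=3: λ₃ = 27π²/3.0388² ≈ 28.858 (9× faster decay)
As t → ∞, higher modes decay exponentially faster. The n=1 mode dominates: θ ~ c₁ sin(πx/3.0388) e^{-λ₁t}.
Decay rate: λ₁ = 3π²/3.0388² ≈ 3.206.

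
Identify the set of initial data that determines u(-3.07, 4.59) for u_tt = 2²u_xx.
Domain of dependence: [-12.25, 6.11]. Signals travel at speed 2, so data within |x - -3.07| ≤ 2·4.59 = 9.18 can reach the point.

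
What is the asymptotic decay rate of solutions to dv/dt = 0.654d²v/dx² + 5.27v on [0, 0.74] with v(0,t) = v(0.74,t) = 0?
Eigenvalues: λₙ = 0.654n²π²/0.74² - 5.27.
First three modes:
  n=1: λ₁ = 0.654π²/0.74² - 5.27 ≈ 6.517
  n=2: λ₂ = 2.616π²/0.74² - 5.27 ≈ 41.879
  n=3: λ₃ = 5.886π²/0.74² - 5.27 ≈ 100.816
Since 0.654π²/0.74² ≈ 11.787 > 5.27, all λₙ > 0.
The n=1 mode decays slowest → dominates as t → ∞.
Asymptotic: v ~ c₁ sin(πx/0.74) e^{-λ₁t} with decay rate λ₁ ≈ 6.517.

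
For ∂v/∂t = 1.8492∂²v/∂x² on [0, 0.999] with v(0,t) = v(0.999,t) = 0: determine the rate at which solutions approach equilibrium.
Eigenvalues: λₙ = 1.8492n²π²/0.999².
First three modes:
  n=1: λ₁ = 1.8492π²/0.999² ≈ 18.287
  n=2: λ₂ = 7.3968π²/0.999² ≈ 73.15 (4× faster decay)
  n=3: λ₃ = 16.6428π²/0.999² ≈ 164.587 (9× faster decay)
As t → ∞, higher modes decay exponentially faster. The n=1 mode dominates: v ~ c₁ sin(πx/0.999) e^{-λ₁t}.
Decay rate: λ₁ = 1.8492π²/0.999² ≈ 18.287.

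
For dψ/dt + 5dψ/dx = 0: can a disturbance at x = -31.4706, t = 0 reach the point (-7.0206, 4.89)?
Yes. The characteristic through (-7.0206, 4.89) passes through x = -31.4706.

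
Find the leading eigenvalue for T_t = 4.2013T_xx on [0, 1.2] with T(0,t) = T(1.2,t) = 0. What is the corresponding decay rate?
Eigenvalues: λₙ = 4.2013n²π²/1.2².
First three modes:
  n=1: λ₁ = 4.2013π²/1.2² ≈ 28.795
  n=2: λ₂ = 16.8052π²/1.2² ≈ 115.181 (4× faster decay)
  n=3: λ₃ = 37.8117π²/1.2² ≈ 259.157 (9× faster decay)
As t → ∞, higher modes decay exponentially faster. The n=1 mode dominates: T ~ c₁ sin(πx/1.2) e^{-λ₁t}.
Decay rate: λ₁ = 4.2013π²/1.2² ≈ 28.795.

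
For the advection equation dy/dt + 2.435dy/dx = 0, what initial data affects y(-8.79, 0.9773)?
A single point: x = -11.1697255. The characteristic through (-8.79, 0.9773) is x - 2.435t = const, so x = -8.79 - 2.435·0.9773 = -11.1697255.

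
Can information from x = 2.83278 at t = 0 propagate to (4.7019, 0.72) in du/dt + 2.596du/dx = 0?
Yes. The characteristic through (4.7019, 0.72) passes through x = 2.83278.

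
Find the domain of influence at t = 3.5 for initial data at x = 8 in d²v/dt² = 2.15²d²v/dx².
Domain of influence: [0.475, 15.525]. Data at x = 8 spreads outward at speed 2.15.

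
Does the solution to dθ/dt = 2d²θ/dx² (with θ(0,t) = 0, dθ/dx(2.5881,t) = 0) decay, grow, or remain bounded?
θ → 0. Heat escapes through the Dirichlet boundary.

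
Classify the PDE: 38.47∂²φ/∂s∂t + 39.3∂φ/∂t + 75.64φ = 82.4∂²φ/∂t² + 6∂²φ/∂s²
Rewriting in standard form: -6∂²φ/∂s² + 38.47∂²φ/∂s∂t - 82.4∂²φ/∂t² + 39.3∂φ/∂t + 75.64φ = 0. A = -6, B = 38.47, C = -82.4. Discriminant B² - 4AC = -497.6591. Since -497.6591 < 0, elliptic.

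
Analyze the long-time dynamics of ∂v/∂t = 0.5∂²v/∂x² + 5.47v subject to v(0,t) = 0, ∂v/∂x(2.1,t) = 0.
Long-time behavior: v grows unboundedly. Reaction dominates diffusion (r=5.47 > κπ²/(4L²)≈0.28); solution grows exponentially.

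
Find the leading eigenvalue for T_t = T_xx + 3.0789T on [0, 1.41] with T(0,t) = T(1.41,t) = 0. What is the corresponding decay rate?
Eigenvalues: λₙ = n²π²/1.41² - 3.0789.
First three modes:
  n=1: λ₁ = π²/1.41² - 3.0789 ≈ 1.885
  n=2: λ₂ = 4π²/1.41² - 3.0789 ≈ 16.778
  n=3: λ₃ = 9π²/1.41² - 3.0789 ≈ 41.6
Since π²/1.41² ≈ 4.964 > 3.0789, all λₙ > 0.
The n=1 mode decays slowest → dominates as t → ∞.
Asymptotic: T ~ c₁ sin(πx/1.41) e^{-λ₁t} with decay rate λ₁ ≈ 1.885.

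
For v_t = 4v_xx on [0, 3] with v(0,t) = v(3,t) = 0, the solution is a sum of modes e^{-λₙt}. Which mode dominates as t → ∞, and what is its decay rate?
Eigenvalues: λₙ = 4n²π²/3².
First three modes:
  n=1: λ₁ = 4π²/3² ≈ 4.386
  n=2: λ₂ = 16π²/3² ≈ 17.546 (4× faster decay)
  n=3: λ₃ = 36π²/3² ≈ 39.478 (9× faster decay)
As t → ∞, higher modes decay exponentially faster. The n=1 mode dominates: v ~ c₁ sin(πx/3) e^{-λ₁t}.
Decay rate: λ₁ = 4π²/3² ≈ 4.386.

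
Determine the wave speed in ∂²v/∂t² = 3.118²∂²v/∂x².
Speed = 3.118. Information travels along characteristics x = x₀ ± 3.118t.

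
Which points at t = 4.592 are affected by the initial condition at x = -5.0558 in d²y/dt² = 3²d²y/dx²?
Domain of influence: [-18.8318, 8.7202]. Data at x = -5.0558 spreads outward at speed 3.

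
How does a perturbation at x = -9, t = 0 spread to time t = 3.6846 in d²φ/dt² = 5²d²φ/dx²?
Domain of influence: [-27.423, 9.423]. Data at x = -9 spreads outward at speed 5.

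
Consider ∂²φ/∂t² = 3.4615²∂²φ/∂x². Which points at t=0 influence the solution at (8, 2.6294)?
Domain of dependence: [-1.1016681, 17.1016681]. Signals travel at speed 3.4615, so data within |x - 8| ≤ 3.4615·2.6294 = 9.1016681 can reach the point.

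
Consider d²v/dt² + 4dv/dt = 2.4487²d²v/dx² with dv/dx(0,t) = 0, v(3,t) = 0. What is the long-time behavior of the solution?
As t → ∞, v → 0. Damping (γ=4) dissipates energy; oscillations decay exponentially.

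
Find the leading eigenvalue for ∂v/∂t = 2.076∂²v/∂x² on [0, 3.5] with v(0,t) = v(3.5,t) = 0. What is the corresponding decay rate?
Eigenvalues: λₙ = 2.076n²π²/3.5².
First three modes:
  n=1: λ₁ = 2.076π²/3.5² ≈ 1.673
  n=2: λ₂ = 8.304π²/3.5² ≈ 6.69 (4× faster decay)
  n=3: λ₃ = 18.684π²/3.5² ≈ 15.053 (9× faster decay)
As t → ∞, higher modes decay exponentially faster. The n=1 mode dominates: v ~ c₁ sin(πx/3.5) e^{-λ₁t}.
Decay rate: λ₁ = 2.076π²/3.5² ≈ 1.673.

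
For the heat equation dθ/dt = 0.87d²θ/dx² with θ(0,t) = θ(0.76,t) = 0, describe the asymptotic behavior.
θ → 0. Heat diffuses out through both boundaries.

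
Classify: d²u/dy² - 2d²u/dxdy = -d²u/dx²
Rewriting in standard form: d²u/dx² - 2d²u/dxdy + d²u/dy² = 0. Parabolic (discriminant = 0).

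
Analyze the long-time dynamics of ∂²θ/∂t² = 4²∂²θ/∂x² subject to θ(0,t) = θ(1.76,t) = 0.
Long-time behavior: θ oscillates (no decay). Energy is conserved; the solution oscillates indefinitely as standing waves.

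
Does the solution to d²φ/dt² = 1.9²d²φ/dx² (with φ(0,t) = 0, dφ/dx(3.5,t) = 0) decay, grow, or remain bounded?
φ oscillates (no decay). Energy is conserved; the solution oscillates indefinitely as standing waves.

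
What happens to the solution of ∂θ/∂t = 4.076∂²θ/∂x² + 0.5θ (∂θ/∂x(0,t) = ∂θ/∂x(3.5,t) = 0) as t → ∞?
θ grows unboundedly. With Neumann BCs the constant mode has diffusion eigenvalue 0, so any r > 0 makes it grow like e^(0.5t); solution grows exponentially.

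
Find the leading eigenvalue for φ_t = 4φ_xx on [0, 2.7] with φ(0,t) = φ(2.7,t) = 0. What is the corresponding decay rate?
Eigenvalues: λₙ = 4n²π²/2.7².
First three modes:
  n=1: λ₁ = 4π²/2.7² ≈ 5.415
  n=2: λ₂ = 16π²/2.7² ≈ 21.662 (4× faster decay)
  n=3: λ₃ = 36π²/2.7² ≈ 48.739 (9× faster decay)
As t → ∞, higher modes decay exponentially faster. The n=1 mode dominates: φ ~ c₁ sin(πx/2.7) e^{-λ₁t}.
Decay rate: λ₁ = 4π²/2.7² ≈ 5.415.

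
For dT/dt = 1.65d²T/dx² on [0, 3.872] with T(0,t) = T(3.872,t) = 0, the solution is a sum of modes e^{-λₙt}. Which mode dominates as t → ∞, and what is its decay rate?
Eigenvalues: λₙ = 1.65n²π²/3.872².
First three modes:
  n=1: λ₁ = 1.65π²/3.872² ≈ 1.086
  n=2: λ₂ = 6.6π²/3.872² ≈ 4.345 (4× faster decay)
  n=3: λ₃ = 14.85π²/3.872² ≈ 9.776 (9× faster decay)
As t → ∞, higher modes decay exponentially faster. The n=1 mode dominates: T ~ c₁ sin(πx/3.872) e^{-λ₁t}.
Decay rate: λ₁ = 1.65π²/3.872² ≈ 1.086.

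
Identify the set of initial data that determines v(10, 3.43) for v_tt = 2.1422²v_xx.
Domain of dependence: [2.652254, 17.347746]. Signals travel at speed 2.1422, so data within |x - 10| ≤ 2.1422·3.43 = 7.347746 can reach the point.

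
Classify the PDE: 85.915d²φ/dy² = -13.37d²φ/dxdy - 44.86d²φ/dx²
Rewriting in standard form: 44.86d²φ/dx² + 13.37d²φ/dxdy + 85.915d²φ/dy² = 0. A = 44.86, B = 13.37, C = 85.915. Discriminant B² - 4AC = -15237.8307. Since -15237.8307 < 0, elliptic.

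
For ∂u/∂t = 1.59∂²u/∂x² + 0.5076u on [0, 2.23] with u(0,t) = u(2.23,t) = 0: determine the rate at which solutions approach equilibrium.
Eigenvalues: λₙ = 1.59n²π²/2.23² - 0.5076.
First three modes:
  n=1: λ₁ = 1.59π²/2.23² - 0.5076 ≈ 2.648
  n=2: λ₂ = 6.36π²/2.23² - 0.5076 ≈ 12.115
  n=3: λ₃ = 14.31π²/2.23² - 0.5076 ≈ 27.893
Since 1.59π²/2.23² ≈ 3.156 > 0.5076, all λₙ > 0.
The n=1 mode decays slowest → dominates as t → ∞.
Asymptotic: u ~ c₁ sin(πx/2.23) e^{-λ₁t} with decay rate λ₁ ≈ 2.648.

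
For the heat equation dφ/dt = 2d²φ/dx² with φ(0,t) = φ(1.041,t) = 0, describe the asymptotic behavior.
φ → 0. Heat diffuses out through both boundaries.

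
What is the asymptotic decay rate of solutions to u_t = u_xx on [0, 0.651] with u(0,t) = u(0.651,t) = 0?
Eigenvalues: λₙ = n²π²/0.651².
First three modes:
  n=1: λ₁ = π²/0.651² ≈ 23.288
  n=2: λ₂ = 4π²/0.651² ≈ 93.153 (4× faster decay)
  n=3: λ₃ = 9π²/0.651² ≈ 209.595 (9× faster decay)
As t → ∞, higher modes decay exponentially faster. The n=1 mode dominates: u ~ c₁ sin(πx/0.651) e^{-λ₁t}.
Decay rate: λ₁ = π²/0.651² ≈ 23.288.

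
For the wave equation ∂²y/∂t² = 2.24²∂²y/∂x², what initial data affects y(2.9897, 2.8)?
Domain of dependence: [-3.2823, 9.2617]. Signals travel at speed 2.24, so data within |x - 2.9897| ≤ 2.24·2.8 = 6.272 can reach the point.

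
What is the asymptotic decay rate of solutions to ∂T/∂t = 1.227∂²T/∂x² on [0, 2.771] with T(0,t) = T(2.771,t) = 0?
Eigenvalues: λₙ = 1.227n²π²/2.771².
First three modes:
  n=1: λ₁ = 1.227π²/2.771² ≈ 1.577
  n=2: λ₂ = 4.908π²/2.771² ≈ 6.309 (4× faster decay)
  n=3: λ₃ = 11.043π²/2.771² ≈ 14.194 (9× faster decay)
As t → ∞, higher modes decay exponentially faster. The n=1 mode dominates: T ~ c₁ sin(πx/2.771) e^{-λ₁t}.
Decay rate: λ₁ = 1.227π²/2.771² ≈ 1.577.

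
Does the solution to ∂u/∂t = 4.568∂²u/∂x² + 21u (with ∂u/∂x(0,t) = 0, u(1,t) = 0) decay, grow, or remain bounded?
u grows unboundedly. Reaction dominates diffusion (r=21 > κπ²/(4L²)≈11.27); solution grows exponentially.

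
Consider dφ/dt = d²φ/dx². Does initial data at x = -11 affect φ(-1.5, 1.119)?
Yes, for any finite x. The heat equation has infinite propagation speed, so all initial data affects all points at any t > 0.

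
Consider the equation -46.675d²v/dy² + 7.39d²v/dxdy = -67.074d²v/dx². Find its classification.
Rewriting in standard form: 67.074d²v/dx² + 7.39d²v/dxdy - 46.675d²v/dy² = 0. Hyperbolic. (A = 67.074, B = 7.39, C = -46.675 gives B² - 4AC = 12577.3279.)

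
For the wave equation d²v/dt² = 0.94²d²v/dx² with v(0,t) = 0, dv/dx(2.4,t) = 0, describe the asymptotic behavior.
v oscillates (no decay). Energy is conserved; the solution oscillates indefinitely as standing waves.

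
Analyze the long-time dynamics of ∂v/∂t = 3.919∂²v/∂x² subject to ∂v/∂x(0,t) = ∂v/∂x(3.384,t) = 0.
Long-time behavior: v → constant (steady state). Heat is conserved (no flux at boundaries); solution approaches the spatial average.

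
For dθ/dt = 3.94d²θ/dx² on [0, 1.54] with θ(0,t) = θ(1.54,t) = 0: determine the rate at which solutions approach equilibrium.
Eigenvalues: λₙ = 3.94n²π²/1.54².
First three modes:
  n=1: λ₁ = 3.94π²/1.54² ≈ 16.397
  n=2: λ₂ = 15.76π²/1.54² ≈ 65.587 (4× faster decay)
  n=3: λ₃ = 35.46π²/1.54² ≈ 147.57 (9× faster decay)
As t → ∞, higher modes decay exponentially faster. The n=1 mode dominates: θ ~ c₁ sin(πx/1.54) e^{-λ₁t}.
Decay rate: λ₁ = 3.94π²/1.54² ≈ 16.397.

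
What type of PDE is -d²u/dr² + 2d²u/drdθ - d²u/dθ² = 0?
With A = -1, B = 2, C = -1, the discriminant is 0. This is a parabolic PDE.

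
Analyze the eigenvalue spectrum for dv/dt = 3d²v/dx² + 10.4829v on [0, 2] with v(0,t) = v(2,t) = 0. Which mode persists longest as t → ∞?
Eigenvalues: λₙ = 3n²π²/2² - 10.4829.
First three modes:
  n=1: λ₁ = 3π²/2² - 10.4829 ≈ -3.081
  n=2: λ₂ = 12π²/2² - 10.4829 ≈ 19.126
  n=3: λ₃ = 27π²/2² - 10.4829 ≈ 56.137
Since 3π²/2² ≈ 7.402 < 10.4829, λ₁ < 0.
The n=1 mode grows fastest (−λₙ is largest for n=1) → dominates.
Asymptotic: v ~ c₁ sin(πx/2) e^{3.081t} (exponential growth at rate −λ₁ ≈ 3.081).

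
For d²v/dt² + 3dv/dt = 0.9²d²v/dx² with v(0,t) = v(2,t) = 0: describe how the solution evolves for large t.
v → 0. Damping (γ=3) dissipates energy; oscillations decay exponentially.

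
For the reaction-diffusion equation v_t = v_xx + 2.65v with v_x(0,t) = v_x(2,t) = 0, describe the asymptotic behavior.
v grows unboundedly. With Neumann BCs the constant mode has diffusion eigenvalue 0, so any r > 0 makes it grow like e^(2.65t); solution grows exponentially.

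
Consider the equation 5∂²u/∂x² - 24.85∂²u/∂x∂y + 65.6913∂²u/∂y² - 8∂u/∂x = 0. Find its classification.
Elliptic. (A = 5, B = -24.85, C = 65.6913 gives B² - 4AC = -696.3035.)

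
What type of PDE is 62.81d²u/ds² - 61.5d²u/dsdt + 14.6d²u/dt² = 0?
With A = 62.81, B = -61.5, C = 14.6, the discriminant is 114.146. This is a hyperbolic PDE.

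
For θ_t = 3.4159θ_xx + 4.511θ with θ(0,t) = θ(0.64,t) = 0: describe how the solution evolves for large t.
θ → 0. Diffusion dominates reaction (r=4.511 < κπ²/L²≈82.31); solution decays.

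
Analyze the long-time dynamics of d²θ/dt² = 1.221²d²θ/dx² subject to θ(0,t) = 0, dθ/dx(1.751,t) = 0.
Long-time behavior: θ oscillates (no decay). Energy is conserved; the solution oscillates indefinitely as standing waves.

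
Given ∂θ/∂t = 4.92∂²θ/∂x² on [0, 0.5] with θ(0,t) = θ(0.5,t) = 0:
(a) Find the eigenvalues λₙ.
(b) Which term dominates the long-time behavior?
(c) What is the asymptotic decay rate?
Eigenvalues: λₙ = 4.92n²π²/0.5².
First three modes:
  n=1: λ₁ = 4.92π²/0.5² ≈ 194.234
  n=2: λ₂ = 19.68π²/0.5² ≈ 776.935 (4× faster decay)
  n=3: λ₃ = 44.28π²/0.5² ≈ 1748.104 (9× faster decay)
As t → ∞, higher modes decay exponentially faster. The n=1 mode dominates: θ ~ c₁ sin(πx/0.5) e^{-λ₁t}.
Decay rate: λ₁ = 4.92π²/0.5² ≈ 194.234.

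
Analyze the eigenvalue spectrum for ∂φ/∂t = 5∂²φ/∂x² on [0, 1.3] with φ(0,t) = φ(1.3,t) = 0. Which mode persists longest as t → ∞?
Eigenvalues: λₙ = 5n²π²/1.3².
First three modes:
  n=1: λ₁ = 5π²/1.3² ≈ 29.2
  n=2: λ₂ = 20π²/1.3² ≈ 116.8 (4× faster decay)
  n=3: λ₃ = 45π²/1.3² ≈ 262.8 (9× faster decay)
As t → ∞, higher modes decay exponentially faster. The n=1 mode dominates: φ ~ c₁ sin(πx/1.3) e^{-λ₁t}.
Decay rate: λ₁ = 5π²/1.3² ≈ 29.2.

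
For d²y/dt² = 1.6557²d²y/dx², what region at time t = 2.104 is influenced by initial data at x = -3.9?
Domain of influence: [-7.3835928, -0.4164072]. Data at x = -3.9 spreads outward at speed 1.6557.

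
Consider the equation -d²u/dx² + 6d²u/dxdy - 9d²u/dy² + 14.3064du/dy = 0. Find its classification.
Parabolic. (A = -1, B = 6, C = -9 gives B² - 4AC = 0.)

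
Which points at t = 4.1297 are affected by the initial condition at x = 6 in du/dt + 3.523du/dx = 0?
At x = 20.5489331. The characteristic carries data from (6, 0) to (20.5489331, 4.1297).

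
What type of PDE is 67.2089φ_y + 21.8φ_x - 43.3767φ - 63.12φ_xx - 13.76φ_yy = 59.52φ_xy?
Rewriting in standard form: -63.12φ_xx - 59.52φ_xy - 13.76φ_yy + 21.8φ_x + 67.2089φ_y - 43.3767φ = 0. With A = -63.12, B = -59.52, C = -13.76, the discriminant is 68.5056. This is a hyperbolic PDE.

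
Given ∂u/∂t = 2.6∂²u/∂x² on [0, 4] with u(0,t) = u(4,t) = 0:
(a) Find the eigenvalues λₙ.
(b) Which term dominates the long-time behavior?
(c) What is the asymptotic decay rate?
Eigenvalues: λₙ = 2.6n²π²/4².
First three modes:
  n=1: λ₁ = 2.6π²/4² ≈ 1.604
  n=2: λ₂ = 10.4π²/4² ≈ 6.415 (4× faster decay)
  n=3: λ₃ = 23.4π²/4² ≈ 14.434 (9× faster decay)
As t → ∞, higher modes decay exponentially faster. The n=1 mode dominates: u ~ c₁ sin(πx/4) e^{-λ₁t}.
Decay rate: λ₁ = 2.6π²/4² ≈ 1.604.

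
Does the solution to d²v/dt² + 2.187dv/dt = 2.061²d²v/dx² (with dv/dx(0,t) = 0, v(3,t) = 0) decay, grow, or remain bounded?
v → 0. Damping (γ=2.187) dissipates energy; oscillations decay exponentially.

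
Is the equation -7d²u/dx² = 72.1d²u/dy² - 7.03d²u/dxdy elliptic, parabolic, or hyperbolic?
Rewriting in standard form: -7d²u/dx² + 7.03d²u/dxdy - 72.1d²u/dy² = 0. Computing B² - 4AC with A = -7, B = 7.03, C = -72.1: discriminant = -1969.3791 (negative). Answer: elliptic.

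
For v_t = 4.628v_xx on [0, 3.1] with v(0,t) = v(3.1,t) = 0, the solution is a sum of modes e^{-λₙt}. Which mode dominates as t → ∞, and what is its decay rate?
Eigenvalues: λₙ = 4.628n²π²/3.1².
First three modes:
  n=1: λ₁ = 4.628π²/3.1² ≈ 4.753
  n=2: λ₂ = 18.512π²/3.1² ≈ 19.012 (4× faster decay)
  n=3: λ₃ = 41.652π²/3.1² ≈ 42.777 (9× faster decay)
As t → ∞, higher modes decay exponentially faster. The n=1 mode dominates: v ~ c₁ sin(πx/3.1) e^{-λ₁t}.
Decay rate: λ₁ = 4.628π²/3.1² ≈ 4.753.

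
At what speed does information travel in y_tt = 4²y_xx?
Speed = 4. Information travels along characteristics x = x₀ ± 4t.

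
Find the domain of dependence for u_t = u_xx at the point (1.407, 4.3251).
The entire real line. The heat equation has infinite propagation speed: any initial disturbance instantly affects all points (though exponentially small far away).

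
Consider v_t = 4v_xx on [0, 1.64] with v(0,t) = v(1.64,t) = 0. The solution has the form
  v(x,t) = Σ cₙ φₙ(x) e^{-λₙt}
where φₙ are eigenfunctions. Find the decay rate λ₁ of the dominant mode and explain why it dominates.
Eigenvalues: λₙ = 4n²π²/1.64².
First three modes:
  n=1: λ₁ = 4π²/1.64² ≈ 14.678
  n=2: λ₂ = 16π²/1.64² ≈ 58.713 (4× faster decay)
  n=3: λ₃ = 36π²/1.64² ≈ 132.104 (9× faster decay)
As t → ∞, higher modes decay exponentially faster. The n=1 mode dominates: v ~ c₁ sin(πx/1.64) e^{-λ₁t}.
Decay rate: λ₁ = 4π²/1.64² ≈ 14.678.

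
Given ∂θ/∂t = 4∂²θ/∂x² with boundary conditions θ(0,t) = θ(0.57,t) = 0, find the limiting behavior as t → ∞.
θ → 0. Heat diffuses out through both boundaries.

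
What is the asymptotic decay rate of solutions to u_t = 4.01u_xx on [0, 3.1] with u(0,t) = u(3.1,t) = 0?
Eigenvalues: λₙ = 4.01n²π²/3.1².
First three modes:
  n=1: λ₁ = 4.01π²/3.1² ≈ 4.118
  n=2: λ₂ = 16.04π²/3.1² ≈ 16.473 (4× faster decay)
  n=3: λ₃ = 36.09π²/3.1² ≈ 37.065 (9× faster decay)
As t → ∞, higher modes decay exponentially faster. The n=1 mode dominates: u ~ c₁ sin(πx/3.1) e^{-λ₁t}.
Decay rate: λ₁ = 4.01π²/3.1² ≈ 4.118.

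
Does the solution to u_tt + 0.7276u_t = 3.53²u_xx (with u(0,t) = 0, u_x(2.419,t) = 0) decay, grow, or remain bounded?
u → 0. Damping (γ=0.7276) dissipates energy; oscillations decay exponentially.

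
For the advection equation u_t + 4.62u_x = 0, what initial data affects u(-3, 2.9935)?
A single point: x = -16.82997. The characteristic through (-3, 2.9935) is x - 4.62t = const, so x = -3 - 4.62·2.9935 = -16.82997.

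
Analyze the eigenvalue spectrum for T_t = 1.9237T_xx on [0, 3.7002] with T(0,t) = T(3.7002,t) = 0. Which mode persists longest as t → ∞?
Eigenvalues: λₙ = 1.9237n²π²/3.7002².
First three modes:
  n=1: λ₁ = 1.9237π²/3.7002² ≈ 1.387
  n=2: λ₂ = 7.6948π²/3.7002² ≈ 5.547 (4× faster decay)
  n=3: λ₃ = 17.3133π²/3.7002² ≈ 12.48 (9× faster decay)
As t → ∞, higher modes decay exponentially faster. The n=1 mode dominates: T ~ c₁ sin(πx/3.7002) e^{-λ₁t}.
Decay rate: λ₁ = 1.9237π²/3.7002² ≈ 1.387.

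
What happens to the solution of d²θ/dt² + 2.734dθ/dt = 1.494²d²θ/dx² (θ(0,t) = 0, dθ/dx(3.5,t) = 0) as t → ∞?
θ → 0. Damping (γ=2.734) dissipates energy; oscillations decay exponentially.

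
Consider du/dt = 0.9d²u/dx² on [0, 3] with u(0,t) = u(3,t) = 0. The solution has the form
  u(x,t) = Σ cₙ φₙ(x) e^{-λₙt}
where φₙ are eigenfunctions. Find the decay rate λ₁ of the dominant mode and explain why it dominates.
Eigenvalues: λₙ = 0.9n²π²/3².
First three modes:
  n=1: λ₁ = 0.9π²/3² ≈ 0.987
  n=2: λ₂ = 3.6π²/3² ≈ 3.948 (4× faster decay)
  n=3: λ₃ = 8.1π²/3² ≈ 8.883 (9× faster decay)
As t → ∞, higher modes decay exponentially faster. The n=1 mode dominates: u ~ c₁ sin(πx/3) e^{-λ₁t}.
Decay rate: λ₁ = 0.9π²/3² ≈ 0.987.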